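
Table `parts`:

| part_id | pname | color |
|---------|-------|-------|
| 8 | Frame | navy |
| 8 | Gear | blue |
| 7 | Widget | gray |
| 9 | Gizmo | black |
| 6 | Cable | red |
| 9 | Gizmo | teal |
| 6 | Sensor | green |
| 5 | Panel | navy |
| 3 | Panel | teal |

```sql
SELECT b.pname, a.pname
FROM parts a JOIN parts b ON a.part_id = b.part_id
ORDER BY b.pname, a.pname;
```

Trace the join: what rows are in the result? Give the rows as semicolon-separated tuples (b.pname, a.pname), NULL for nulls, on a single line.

(Cable, Cable); (Cable, Sensor); (Frame, Frame); (Frame, Gear); (Gear, Frame); (Gear, Gear); (Gizmo, Gizmo); (Gizmo, Gizmo); (Gizmo, Gizmo); (Gizmo, Gizmo); (Panel, Panel); (Panel, Panel); (Sensor, Cable); (Sensor, Sensor); (Widget, Widget)

INNER JOIN keeps only pairs where the ON condition holds.
Matching on a.part_id = b.part_id.
- part_id=8: 2 matching b row(s), so 2 row(s) emitted.
- part_id=8: 2 matching b row(s), so 2 row(s) emitted.
- part_id=7: 1 matching b row(s), so 1 row(s) emitted.
- part_id=9: 2 matching b row(s), so 2 row(s) emitted.
- part_id=6: 2 matching b row(s), so 2 row(s) emitted.
- part_id=9: 2 matching b row(s), so 2 row(s) emitted.
- part_id=6: 2 matching b row(s), so 2 row(s) emitted.
- part_id=5: 1 matching b row(s), so 1 row(s) emitted.
- part_id=3: 1 matching b row(s), so 1 row(s) emitted.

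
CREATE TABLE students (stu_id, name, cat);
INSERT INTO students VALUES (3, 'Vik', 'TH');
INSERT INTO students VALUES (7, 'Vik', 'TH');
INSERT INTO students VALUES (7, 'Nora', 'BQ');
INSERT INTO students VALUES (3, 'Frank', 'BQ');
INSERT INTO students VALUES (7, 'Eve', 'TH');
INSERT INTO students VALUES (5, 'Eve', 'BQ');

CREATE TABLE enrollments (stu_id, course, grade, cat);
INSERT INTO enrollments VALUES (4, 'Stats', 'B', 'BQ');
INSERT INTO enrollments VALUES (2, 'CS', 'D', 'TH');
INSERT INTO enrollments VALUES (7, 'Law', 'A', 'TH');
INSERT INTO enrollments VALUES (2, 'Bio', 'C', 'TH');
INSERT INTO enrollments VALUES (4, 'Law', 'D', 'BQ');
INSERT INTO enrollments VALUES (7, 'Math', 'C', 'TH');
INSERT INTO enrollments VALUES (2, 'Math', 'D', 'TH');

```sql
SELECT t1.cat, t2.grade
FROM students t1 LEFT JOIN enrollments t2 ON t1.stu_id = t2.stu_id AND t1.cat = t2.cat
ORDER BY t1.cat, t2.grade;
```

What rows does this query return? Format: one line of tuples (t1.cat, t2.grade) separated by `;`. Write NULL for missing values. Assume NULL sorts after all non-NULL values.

(BQ, NULL); (BQ, NULL); (BQ, NULL); (TH, A); (TH, A); (TH, C); (TH, C); (TH, NULL)

LEFT JOIN keeps every row from `students`; unmatched rows get NULL for `enrollments`'s columns.
Matching on t1.stu_id = t2.stu_id AND t1.cat = t2.cat.
- stu_id=3, cat=TH: no t2 row matches, row kept with t2 columns NULL.
- stu_id=7, cat=TH: 2 matching t2 row(s), so 2 row(s) emitted.
- stu_id=7, cat=BQ: no t2 row matches, row kept with t2 columns NULL.
- stu_id=3, cat=BQ: no t2 row matches, row kept with t2 columns NULL.
- stu_id=7, cat=TH: 2 matching t2 row(s), so 2 row(s) emitted.
- stu_id=5, cat=BQ: no t2 row matches, row kept with t2 columns NULL.
After projecting and ordering:
t1.cat | t2.grade
BQ | NULL
BQ | NULL
BQ | NULL
TH | A
TH | A
TH | C
TH | C
TH | NULL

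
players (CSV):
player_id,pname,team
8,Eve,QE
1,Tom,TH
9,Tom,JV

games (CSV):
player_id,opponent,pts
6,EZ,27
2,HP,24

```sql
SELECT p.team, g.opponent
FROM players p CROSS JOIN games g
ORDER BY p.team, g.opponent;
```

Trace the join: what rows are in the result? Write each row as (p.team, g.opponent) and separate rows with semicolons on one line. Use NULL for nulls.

(JV, EZ); (JV, HP); (QE, EZ); (QE, HP); (TH, EZ); (TH, HP)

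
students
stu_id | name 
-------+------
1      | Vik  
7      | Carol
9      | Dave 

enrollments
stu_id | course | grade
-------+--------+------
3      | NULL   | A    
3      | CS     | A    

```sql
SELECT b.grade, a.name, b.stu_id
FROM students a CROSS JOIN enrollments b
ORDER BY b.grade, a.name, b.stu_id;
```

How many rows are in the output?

CROSS JOIN pairs every row of `students` with every row of `enrollments`: 3 × 2 = 6 rows.

6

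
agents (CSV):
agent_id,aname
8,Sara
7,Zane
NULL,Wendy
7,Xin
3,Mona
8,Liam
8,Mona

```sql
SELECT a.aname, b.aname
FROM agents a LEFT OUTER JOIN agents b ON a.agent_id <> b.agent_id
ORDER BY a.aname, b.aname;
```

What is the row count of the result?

23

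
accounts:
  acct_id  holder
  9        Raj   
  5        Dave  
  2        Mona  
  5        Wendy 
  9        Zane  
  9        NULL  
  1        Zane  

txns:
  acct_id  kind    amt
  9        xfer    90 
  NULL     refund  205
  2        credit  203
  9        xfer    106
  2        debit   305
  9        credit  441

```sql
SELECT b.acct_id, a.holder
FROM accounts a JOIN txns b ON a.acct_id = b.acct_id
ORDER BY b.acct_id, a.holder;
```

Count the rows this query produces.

INNER JOIN keeps only pairs where the ON condition holds.
Matching on a.acct_id = b.acct_id. A NULL in a compared column never satisfies the condition.
Matched pairs: 11.
Total: 11 rows.

11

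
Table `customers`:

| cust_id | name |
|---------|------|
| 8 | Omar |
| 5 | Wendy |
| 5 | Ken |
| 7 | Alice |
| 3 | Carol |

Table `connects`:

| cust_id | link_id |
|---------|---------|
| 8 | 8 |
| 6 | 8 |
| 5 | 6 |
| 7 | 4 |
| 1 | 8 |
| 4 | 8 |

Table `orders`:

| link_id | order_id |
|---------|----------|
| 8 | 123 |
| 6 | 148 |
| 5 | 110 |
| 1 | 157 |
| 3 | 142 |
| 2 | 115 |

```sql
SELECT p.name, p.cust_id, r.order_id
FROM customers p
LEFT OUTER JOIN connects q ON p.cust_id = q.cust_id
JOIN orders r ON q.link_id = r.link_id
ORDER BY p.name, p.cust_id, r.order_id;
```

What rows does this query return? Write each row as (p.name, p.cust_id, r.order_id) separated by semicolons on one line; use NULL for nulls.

Evaluate left to right. First `customers p LEFT JOIN connects q` on cust_id: 5 row(s).
Then INNER JOIN `orders r` on link_id: keep only rows whose q.link_id appears in r.

(Ken, 5, 148); (Omar, 8, 123); (Wendy, 5, 148)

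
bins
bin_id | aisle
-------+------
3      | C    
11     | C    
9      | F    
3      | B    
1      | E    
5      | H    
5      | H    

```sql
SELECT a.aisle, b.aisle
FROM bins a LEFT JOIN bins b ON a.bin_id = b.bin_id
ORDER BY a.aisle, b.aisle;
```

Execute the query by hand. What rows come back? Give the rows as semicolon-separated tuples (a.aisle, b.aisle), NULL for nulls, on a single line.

(B, B); (B, C); (C, B); (C, C); (C, C); (E, E); (F, F); (H, H); (H, H); (H, H); (H, H)

LEFT JOIN keeps every row from `bins a`; unmatched rows get NULL for `bins b`'s columns.
Matching on a.bin_id = b.bin_id.
- bin_id=3: 2 matching b row(s), so 2 row(s) emitted.
- bin_id=11: 1 matching b row(s), so 1 row(s) emitted.
- bin_id=9: 1 matching b row(s), so 1 row(s) emitted.
- bin_id=3: 2 matching b row(s), so 2 row(s) emitted.
- bin_id=1: 1 matching b row(s), so 1 row(s) emitted.
- bin_id=5: 2 matching b row(s), so 2 row(s) emitted.
- bin_id=5: 2 matching b row(s), so 2 row(s) emitted.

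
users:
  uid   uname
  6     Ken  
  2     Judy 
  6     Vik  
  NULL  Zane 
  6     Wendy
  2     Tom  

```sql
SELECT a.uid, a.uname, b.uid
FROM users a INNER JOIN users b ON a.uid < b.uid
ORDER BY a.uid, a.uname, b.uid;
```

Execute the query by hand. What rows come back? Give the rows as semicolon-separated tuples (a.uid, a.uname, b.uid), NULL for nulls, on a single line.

(2, Judy, 6); (2, Judy, 6); (2, Judy, 6); (2, Tom, 6); (2, Tom, 6); (2, Tom, 6)

INNER JOIN keeps only pairs where the ON condition holds.
Matching on a.uid < b.uid. A NULL in a compared column never satisfies the condition.
- a (uid=6) has no partner → excluded.
- a (uid=2) pairs with 3 row(s) of b.
- a (uid=6) has no partner → excluded.
- a (uid=NULL) has no partner → excluded.
- a (uid=6) has no partner → excluded.
- a (uid=2) pairs with 3 row(s) of b.
After projecting and ordering:
a.uid | a.uname | b.uid
2 | Judy | 6
2 | Judy | 6
2 | Judy | 6
2 | Tom | 6
2 | Tom | 6
2 | Tom | 6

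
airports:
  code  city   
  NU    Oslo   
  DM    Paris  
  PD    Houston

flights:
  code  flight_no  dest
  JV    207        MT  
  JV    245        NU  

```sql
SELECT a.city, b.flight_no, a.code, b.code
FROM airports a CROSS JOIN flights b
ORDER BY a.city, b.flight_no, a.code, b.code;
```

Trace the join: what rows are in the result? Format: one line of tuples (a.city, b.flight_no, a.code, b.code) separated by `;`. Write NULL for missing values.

CROSS JOIN pairs every row of `airports` with every row of `flights`: 3 × 2 = 6 rows.
After projecting and ordering:
a.city | b.flight_no | a.code | b.code
Houston | 207 | PD | JV
Houston | 245 | PD | JV
Oslo | 207 | NU | JV
Oslo | 245 | NU | JV
Paris | 207 | DM | JV
Paris | 245 | DM | JV

(Houston, 207, PD, JV); (Houston, 245, PD, JV); (Oslo, 207, NU, JV); (Oslo, 245, NU, JV); (Paris, 207, DM, JV); (Paris, 245, DM, JV)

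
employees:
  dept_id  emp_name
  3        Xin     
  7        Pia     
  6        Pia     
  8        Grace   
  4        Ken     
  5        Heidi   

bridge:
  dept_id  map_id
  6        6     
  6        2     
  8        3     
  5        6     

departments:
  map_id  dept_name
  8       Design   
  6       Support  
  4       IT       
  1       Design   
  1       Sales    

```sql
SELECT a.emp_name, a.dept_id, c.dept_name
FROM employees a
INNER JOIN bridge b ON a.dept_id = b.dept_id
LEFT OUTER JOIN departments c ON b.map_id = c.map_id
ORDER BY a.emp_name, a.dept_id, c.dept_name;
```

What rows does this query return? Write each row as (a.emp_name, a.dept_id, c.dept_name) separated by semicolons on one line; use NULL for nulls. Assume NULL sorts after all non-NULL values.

(Grace, 8, NULL); (Heidi, 5, Support); (Pia, 6, Support); (Pia, 6, NULL)

Joins associate left-to-right: employees INNER JOIN bridge on dept_id gives 4 intermediate row(s).
Then LEFT JOIN `departments c` on map_id: each of those 4 rows is kept; rows whose b.map_id has no match in c get NULL for c's columns.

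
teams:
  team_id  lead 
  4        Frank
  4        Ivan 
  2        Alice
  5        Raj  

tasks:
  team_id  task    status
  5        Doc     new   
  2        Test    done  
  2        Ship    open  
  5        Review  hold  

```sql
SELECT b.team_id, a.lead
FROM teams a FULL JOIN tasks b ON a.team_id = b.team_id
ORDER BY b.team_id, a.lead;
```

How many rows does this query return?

6

FULL OUTER JOIN keeps every row from both sides; unmatched rows get NULL for the other side's columns.
Matching on a.team_id = b.team_id.
Matched pairs: 4; unmatched a rows kept: 2; unmatched b rows kept: 0.
Total: 4 matched + 2 padded = 6 rows.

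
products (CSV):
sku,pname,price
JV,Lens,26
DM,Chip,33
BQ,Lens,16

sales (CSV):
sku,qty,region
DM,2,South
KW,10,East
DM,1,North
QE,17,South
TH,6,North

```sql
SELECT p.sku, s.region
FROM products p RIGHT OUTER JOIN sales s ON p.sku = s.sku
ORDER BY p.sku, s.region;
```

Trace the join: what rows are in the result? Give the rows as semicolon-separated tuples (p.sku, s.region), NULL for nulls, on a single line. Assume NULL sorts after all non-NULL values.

RIGHT JOIN keeps every row from `sales`; unmatched rows get NULL for `products`'s columns.
Matching on p.sku = s.sku.
- p[0] sku=JV → no match.
- p[1] sku=DM → 2 match(es) in s → 2 row(s).
- p[2] sku=BQ → no match.
- plus 3 unmatched s row(s), each kept with NULL p columns.
After projecting and ordering:
p.sku | s.region
DM | North
DM | South
NULL | East
NULL | North
NULL | South

(DM, North); (DM, South); (NULL, East); (NULL, North); (NULL, South)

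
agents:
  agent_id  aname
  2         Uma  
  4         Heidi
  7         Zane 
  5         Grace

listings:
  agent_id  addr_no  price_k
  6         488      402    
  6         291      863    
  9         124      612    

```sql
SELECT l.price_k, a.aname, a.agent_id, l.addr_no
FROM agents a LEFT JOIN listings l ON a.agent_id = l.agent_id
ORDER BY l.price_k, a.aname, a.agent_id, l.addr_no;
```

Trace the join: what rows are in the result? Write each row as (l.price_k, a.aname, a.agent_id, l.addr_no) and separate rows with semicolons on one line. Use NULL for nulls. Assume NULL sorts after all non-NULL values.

LEFT JOIN keeps every row from `agents`; unmatched rows get NULL for `listings`'s columns.
Matching on a.agent_id = l.agent_id.
- a[0] agent_id=2 → no match; kept with NULLs on the l side.
- a[1] agent_id=4 → no match; kept with NULLs on the l side.
- a[2] agent_id=7 → no match; kept with NULLs on the l side.
- a[3] agent_id=5 → no match; kept with NULLs on the l side.
After projecting and ordering:
l.price_k | a.aname | a.agent_id | l.addr_no
NULL | Grace | 5 | NULL
NULL | Heidi | 4 | NULL
NULL | Uma | 2 | NULL
NULL | Zane | 7 | NULL

(NULL, Grace, 5, NULL); (NULL, Heidi, 4, NULL); (NULL, Uma, 2, NULL); (NULL, Zane, 7, NULL)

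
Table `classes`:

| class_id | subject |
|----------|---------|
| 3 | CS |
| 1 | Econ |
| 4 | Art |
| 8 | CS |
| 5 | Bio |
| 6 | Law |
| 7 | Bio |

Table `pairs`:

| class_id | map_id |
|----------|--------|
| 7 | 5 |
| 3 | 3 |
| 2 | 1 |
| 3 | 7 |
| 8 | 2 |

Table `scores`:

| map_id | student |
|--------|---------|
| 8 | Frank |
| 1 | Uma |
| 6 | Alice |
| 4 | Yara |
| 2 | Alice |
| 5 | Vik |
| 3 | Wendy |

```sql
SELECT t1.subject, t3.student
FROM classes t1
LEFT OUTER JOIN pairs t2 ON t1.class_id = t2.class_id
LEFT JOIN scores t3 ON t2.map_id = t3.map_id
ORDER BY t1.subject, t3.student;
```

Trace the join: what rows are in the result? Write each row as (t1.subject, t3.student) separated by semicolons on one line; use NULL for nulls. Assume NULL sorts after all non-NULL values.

Step 1 — t1 LEFT JOIN t2 on class_id → 8 row(s).
Then LEFT JOIN `scores t3` on map_id: each of those 8 rows is kept; rows whose t2.map_id has no match in t3 get NULL for t3's columns.

(Art, NULL); (Bio, Vik); (Bio, NULL); (CS, Alice); (CS, Wendy); (CS, NULL); (Econ, NULL); (Law, NULL)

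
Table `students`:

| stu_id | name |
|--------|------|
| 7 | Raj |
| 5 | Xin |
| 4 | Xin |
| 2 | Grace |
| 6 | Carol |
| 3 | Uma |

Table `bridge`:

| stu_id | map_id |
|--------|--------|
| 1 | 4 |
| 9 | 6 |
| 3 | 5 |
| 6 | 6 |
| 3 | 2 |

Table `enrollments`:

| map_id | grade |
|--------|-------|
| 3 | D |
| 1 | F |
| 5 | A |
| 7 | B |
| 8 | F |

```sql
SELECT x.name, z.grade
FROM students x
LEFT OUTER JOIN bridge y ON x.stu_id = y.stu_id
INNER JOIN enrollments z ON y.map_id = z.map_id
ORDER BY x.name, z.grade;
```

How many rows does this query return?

1

Evaluate left to right. First `students x LEFT JOIN bridge y` on stu_id: 7 row(s).
Then INNER JOIN `enrollments z` on map_id: keep only rows whose y.map_id appears in z.
Result: 1 row(s).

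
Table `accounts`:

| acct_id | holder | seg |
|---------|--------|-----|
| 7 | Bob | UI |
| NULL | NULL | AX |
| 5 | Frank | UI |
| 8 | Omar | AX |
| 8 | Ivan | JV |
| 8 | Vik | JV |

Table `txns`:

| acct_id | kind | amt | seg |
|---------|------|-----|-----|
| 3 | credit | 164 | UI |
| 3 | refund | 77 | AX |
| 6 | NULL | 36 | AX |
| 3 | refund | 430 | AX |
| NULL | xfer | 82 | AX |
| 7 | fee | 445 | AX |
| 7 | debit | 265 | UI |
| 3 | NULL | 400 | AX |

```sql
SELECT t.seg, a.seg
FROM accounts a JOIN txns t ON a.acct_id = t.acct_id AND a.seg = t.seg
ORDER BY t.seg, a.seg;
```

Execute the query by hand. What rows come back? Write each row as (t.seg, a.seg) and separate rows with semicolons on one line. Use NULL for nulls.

(UI, UI)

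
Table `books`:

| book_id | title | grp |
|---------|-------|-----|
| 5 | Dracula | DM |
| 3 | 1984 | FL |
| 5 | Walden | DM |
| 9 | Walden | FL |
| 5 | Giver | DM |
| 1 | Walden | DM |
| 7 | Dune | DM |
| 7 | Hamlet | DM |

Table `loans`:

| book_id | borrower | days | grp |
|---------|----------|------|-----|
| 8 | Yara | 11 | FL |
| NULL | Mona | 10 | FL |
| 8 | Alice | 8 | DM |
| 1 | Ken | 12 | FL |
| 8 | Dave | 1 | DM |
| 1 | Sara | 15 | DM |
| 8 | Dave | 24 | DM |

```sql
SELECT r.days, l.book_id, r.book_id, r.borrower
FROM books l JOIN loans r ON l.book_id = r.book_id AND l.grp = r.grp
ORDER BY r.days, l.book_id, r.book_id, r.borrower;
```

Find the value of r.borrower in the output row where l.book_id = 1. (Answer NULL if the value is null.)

INNER JOIN keeps only pairs where the ON condition holds.
Matching on l.book_id = r.book_id AND l.grp = r.grp. A NULL in a compared column never satisfies the condition.
- l (book_id=5, grp=DM) has no partner → excluded.
- l (book_id=3, grp=FL) has no partner → excluded.
- l (book_id=5, grp=DM) has no partner → excluded.
- l (book_id=9, grp=FL) has no partner → excluded.
- l (book_id=5, grp=DM) has no partner → excluded.
- l (book_id=1, grp=DM) pairs with 1 row(s) of r.
- l (book_id=7, grp=DM) has no partner → excluded.
- l (book_id=7, grp=DM) has no partner → excluded.

Sara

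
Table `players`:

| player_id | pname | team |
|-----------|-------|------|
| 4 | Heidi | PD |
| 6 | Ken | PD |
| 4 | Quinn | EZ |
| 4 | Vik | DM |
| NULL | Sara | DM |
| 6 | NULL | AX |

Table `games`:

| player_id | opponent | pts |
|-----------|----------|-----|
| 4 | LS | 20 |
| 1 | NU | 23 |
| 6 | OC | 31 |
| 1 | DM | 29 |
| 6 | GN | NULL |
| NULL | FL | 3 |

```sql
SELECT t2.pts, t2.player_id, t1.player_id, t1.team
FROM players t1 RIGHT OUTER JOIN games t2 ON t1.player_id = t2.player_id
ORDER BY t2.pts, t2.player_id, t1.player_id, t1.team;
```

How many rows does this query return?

RIGHT JOIN keeps every row from `games`; unmatched rows get NULL for `players`'s columns.
Matching on t1.player_id = t2.player_id. A NULL in a compared column never satisfies the condition.
- player_id=4: 1 matching t2 row(s), so 1 row(s) emitted.
- player_id=6: 2 matching t2 row(s), so 2 row(s) emitted.
- player_id=4: 1 matching t2 row(s), so 1 row(s) emitted.
- player_id=4: 1 matching t2 row(s), so 1 row(s) emitted.
- player_id=NULL: no matching t2 row.
- player_id=6: 2 matching t2 row(s), so 2 row(s) emitted.
- 3 row(s) from t2 found no t1 partner → padded with NULL.
Total: 7 matched + 3 padded = 10 rows.

10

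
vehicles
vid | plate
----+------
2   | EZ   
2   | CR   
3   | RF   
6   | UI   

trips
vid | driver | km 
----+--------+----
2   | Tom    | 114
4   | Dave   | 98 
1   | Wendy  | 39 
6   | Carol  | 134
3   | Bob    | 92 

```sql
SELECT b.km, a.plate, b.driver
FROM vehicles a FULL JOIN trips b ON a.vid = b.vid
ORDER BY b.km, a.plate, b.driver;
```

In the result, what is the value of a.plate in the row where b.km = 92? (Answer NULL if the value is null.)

RF

FULL OUTER JOIN keeps every row from both sides; unmatched rows get NULL for the other side's columns.
Matching on a.vid = b.vid.
- a (vid=2) pairs with 1 row(s) of b.
- a (vid=2) pairs with 1 row(s) of b.
- a (vid=3) pairs with 1 row(s) of b.
- a (vid=6) pairs with 1 row(s) of b.
- plus 2 unmatched b row(s), each kept with NULL a columns.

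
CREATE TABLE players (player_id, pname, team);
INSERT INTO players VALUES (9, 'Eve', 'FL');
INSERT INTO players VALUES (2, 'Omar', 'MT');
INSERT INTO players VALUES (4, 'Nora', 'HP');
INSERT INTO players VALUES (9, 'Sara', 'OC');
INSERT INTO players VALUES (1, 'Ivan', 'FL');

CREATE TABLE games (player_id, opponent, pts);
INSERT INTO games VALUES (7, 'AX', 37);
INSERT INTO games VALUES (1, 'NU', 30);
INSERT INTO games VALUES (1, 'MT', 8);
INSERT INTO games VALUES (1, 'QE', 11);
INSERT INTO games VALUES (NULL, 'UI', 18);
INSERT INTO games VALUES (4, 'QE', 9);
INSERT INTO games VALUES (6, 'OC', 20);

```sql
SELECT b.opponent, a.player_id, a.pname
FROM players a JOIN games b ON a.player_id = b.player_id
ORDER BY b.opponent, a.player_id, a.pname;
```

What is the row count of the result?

INNER JOIN keeps only pairs where the ON condition holds.
Matching on a.player_id = b.player_id. A NULL in a compared column never satisfies the condition.
- player_id=9: no matching b row, dropped.
- player_id=2: no matching b row, dropped.
- player_id=4: 1 matching b row(s), so 1 row(s) emitted.
- player_id=9: no matching b row, dropped.
- player_id=1: 3 matching b row(s), so 3 row(s) emitted.
Total: 4 rows.

4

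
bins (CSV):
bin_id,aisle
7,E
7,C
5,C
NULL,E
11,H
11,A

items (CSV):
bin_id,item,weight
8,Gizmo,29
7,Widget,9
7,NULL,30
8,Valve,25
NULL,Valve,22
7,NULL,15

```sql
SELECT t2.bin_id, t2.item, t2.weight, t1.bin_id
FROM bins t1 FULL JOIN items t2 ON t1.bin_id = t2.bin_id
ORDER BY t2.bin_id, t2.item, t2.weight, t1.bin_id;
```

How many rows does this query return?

13

FULL OUTER JOIN keeps every row from both sides; unmatched rows get NULL for the other side's columns.
Matching on t1.bin_id = t2.bin_id. A NULL in a compared column never satisfies the condition.
Matched pairs: 6; unmatched t1 rows kept: 4; unmatched t2 rows kept: 3.
Total: 6 matched + 7 padded = 13 rows.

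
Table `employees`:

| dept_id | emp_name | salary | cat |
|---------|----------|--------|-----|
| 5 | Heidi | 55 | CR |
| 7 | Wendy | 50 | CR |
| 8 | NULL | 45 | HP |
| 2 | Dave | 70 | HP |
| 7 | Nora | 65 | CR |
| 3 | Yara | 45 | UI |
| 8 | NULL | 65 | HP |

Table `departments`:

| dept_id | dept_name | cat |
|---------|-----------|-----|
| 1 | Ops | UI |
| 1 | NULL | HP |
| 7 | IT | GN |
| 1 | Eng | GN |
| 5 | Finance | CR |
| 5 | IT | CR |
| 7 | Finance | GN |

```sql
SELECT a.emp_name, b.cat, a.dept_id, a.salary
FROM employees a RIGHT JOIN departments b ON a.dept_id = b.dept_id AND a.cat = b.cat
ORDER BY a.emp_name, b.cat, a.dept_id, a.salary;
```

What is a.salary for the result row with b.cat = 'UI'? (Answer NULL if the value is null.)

NULL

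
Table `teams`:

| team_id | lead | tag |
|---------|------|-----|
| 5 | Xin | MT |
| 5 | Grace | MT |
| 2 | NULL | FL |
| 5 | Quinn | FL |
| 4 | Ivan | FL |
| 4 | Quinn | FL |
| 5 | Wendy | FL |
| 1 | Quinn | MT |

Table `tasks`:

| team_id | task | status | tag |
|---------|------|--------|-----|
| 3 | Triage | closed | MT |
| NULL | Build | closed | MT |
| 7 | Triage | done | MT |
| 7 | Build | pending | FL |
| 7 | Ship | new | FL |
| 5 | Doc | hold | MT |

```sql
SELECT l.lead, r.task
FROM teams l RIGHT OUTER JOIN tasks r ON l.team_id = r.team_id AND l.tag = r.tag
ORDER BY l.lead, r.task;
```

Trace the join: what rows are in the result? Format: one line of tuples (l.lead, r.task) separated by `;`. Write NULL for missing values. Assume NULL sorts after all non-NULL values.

RIGHT JOIN keeps every row from `tasks`; unmatched rows get NULL for `teams`'s columns.
Matching on l.team_id = r.team_id AND l.tag = r.tag. A NULL in a compared column never satisfies the condition.
- l (team_id=5, tag=MT) pairs with 1 row(s) of r.
- l (team_id=5, tag=MT) pairs with 1 row(s) of r.
- l (team_id=2, tag=FL) has no partner in r.
- l (team_id=5, tag=FL) has no partner in r.
- l (team_id=4, tag=FL) has no partner in r.
- l (team_id=4, tag=FL) has no partner in r.
- l (team_id=5, tag=FL) has no partner in r.
- l (team_id=1, tag=MT) has no partner in r.
- 5 row(s) from r found no l partner → padded with NULL.
After projecting and ordering:
l.lead | r.task
Grace | Doc
Xin | Doc
NULL | Build
NULL | Build
NULL | Ship
NULL | Triage
NULL | Triage

(Grace, Doc); (Xin, Doc); (NULL, Build); (NULL, Build); (NULL, Ship); (NULL, Triage); (NULL, Triage)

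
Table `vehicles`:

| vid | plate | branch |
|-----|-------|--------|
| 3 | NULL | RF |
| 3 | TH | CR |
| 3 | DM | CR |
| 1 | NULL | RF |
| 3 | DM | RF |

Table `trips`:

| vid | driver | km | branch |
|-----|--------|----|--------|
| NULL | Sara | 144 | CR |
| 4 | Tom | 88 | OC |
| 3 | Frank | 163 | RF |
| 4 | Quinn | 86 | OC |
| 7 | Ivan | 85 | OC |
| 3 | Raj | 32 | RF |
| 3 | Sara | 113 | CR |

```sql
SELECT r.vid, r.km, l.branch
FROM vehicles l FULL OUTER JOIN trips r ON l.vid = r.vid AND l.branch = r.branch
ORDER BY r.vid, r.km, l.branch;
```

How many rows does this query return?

FULL OUTER JOIN keeps every row from both sides; unmatched rows get NULL for the other side's columns.
Matching on l.vid = r.vid AND l.branch = r.branch. A NULL in a compared column never satisfies the condition.
Matched pairs: 6; unmatched l rows kept: 1; unmatched r rows kept: 4.
Total: 6 matched + 5 padded = 11 rows.

11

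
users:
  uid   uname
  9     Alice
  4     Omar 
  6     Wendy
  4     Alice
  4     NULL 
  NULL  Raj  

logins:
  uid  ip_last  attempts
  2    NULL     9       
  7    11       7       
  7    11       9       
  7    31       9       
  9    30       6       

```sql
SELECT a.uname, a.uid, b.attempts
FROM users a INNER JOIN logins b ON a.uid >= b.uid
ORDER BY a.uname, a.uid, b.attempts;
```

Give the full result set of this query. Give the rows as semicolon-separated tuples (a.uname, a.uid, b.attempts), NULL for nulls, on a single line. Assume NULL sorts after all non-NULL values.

(Alice, 4, 9); (Alice, 9, 6); (Alice, 9, 7); (Alice, 9, 9); (Alice, 9, 9); (Alice, 9, 9); (Omar, 4, 9); (Wendy, 6, 9); (NULL, 4, 9)

INNER JOIN keeps only pairs where the ON condition holds.
Matching on a.uid >= b.uid. A NULL in a compared column never satisfies the condition.
Matched pairs: 9.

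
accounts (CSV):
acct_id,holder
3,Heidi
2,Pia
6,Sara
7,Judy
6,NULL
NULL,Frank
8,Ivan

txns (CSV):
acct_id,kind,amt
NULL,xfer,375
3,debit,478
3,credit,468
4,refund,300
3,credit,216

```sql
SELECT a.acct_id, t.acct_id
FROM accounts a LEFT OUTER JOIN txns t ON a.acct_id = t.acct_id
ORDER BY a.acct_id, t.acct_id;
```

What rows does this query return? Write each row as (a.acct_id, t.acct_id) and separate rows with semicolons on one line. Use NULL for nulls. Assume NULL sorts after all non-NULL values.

LEFT JOIN keeps every row from `accounts`; unmatched rows get NULL for `txns`'s columns.
Matching on a.acct_id = t.acct_id. A NULL in a compared column never satisfies the condition.
Matched pairs: 3; unmatched a rows kept: 6.

(2, NULL); (3, 3); (3, 3); (3, 3); (6, NULL); (6, NULL); (7, NULL); (8, NULL); (NULL, NULL)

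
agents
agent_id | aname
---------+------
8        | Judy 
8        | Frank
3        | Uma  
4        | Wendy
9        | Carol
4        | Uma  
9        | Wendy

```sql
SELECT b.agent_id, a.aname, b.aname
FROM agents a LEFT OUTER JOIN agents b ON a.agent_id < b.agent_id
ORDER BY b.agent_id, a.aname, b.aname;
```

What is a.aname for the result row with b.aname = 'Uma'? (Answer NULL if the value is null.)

Uma

LEFT JOIN keeps every row from `agents a`; unmatched rows get NULL for `agents b`'s columns.
Matching on a.agent_id < b.agent_id.
- a row (agent_id=8): matches 2 b row(s) → 2 output row(s).
- a row (agent_id=8): matches 2 b row(s) → 2 output row(s).
- a row (agent_id=3): matches 6 b row(s) → 6 output row(s).
- a row (agent_id=4): matches 4 b row(s) → 4 output row(s).
- a row (agent_id=9): no match → kept, b columns NULL.
- a row (agent_id=4): matches 4 b row(s) → 4 output row(s).
- a row (agent_id=9): no match → kept, b columns NULL.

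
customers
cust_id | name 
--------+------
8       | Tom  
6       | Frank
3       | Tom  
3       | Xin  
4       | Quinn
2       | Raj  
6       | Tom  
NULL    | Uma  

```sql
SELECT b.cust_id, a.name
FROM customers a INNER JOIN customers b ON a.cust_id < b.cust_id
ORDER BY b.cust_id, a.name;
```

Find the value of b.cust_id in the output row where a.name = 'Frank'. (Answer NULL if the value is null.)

8

INNER JOIN keeps only pairs where the ON condition holds.
Matching on a.cust_id < b.cust_id. A NULL in a compared column never satisfies the condition.
- a[0] cust_id=8 → no match; dropped.
- a[1] cust_id=6 → 1 match(es) in b → 1 row(s).
- a[2] cust_id=3 → 4 match(es) in b → 4 row(s).
- a[3] cust_id=3 → 4 match(es) in b → 4 row(s).
- a[4] cust_id=4 → 3 match(es) in b → 3 row(s).
- a[5] cust_id=2 → 6 match(es) in b → 6 row(s).
- a[6] cust_id=6 → 1 match(es) in b → 1 row(s).
- a[7] cust_id=NULL → no match; dropped.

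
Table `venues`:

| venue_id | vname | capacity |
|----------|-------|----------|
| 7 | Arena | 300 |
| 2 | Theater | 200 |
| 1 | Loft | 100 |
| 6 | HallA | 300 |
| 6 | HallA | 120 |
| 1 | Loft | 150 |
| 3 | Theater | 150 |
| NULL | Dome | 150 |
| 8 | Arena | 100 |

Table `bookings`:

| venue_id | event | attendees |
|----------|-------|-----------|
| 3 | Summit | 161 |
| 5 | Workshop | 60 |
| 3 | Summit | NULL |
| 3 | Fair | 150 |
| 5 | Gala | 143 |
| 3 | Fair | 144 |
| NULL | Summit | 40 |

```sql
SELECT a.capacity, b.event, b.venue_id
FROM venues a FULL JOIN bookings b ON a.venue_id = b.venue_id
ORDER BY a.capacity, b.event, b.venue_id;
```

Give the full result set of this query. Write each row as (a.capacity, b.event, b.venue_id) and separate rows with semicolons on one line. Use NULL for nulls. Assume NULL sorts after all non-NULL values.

(100, NULL, NULL); (100, NULL, NULL); (120, NULL, NULL); (150, Fair, 3); (150, Fair, 3); (150, Summit, 3); (150, Summit, 3); (150, NULL, NULL); (150, NULL, NULL); (200, NULL, NULL); (300, NULL, NULL); (300, NULL, NULL); (NULL, Gala, 5); (NULL, Summit, NULL); (NULL, Workshop, 5)

FULL OUTER JOIN keeps every row from both sides; unmatched rows get NULL for the other side's columns.
Matching on a.venue_id = b.venue_id. A NULL in a compared column never satisfies the condition.
- a (venue_id=7) has no partner → padded with NULL.
- a (venue_id=2) has no partner → padded with NULL.
- a (venue_id=1) has no partner → padded with NULL.
- a (venue_id=6) has no partner → padded with NULL.
- a (venue_id=6) has no partner → padded with NULL.
- a (venue_id=1) has no partner → padded with NULL.
- a (venue_id=3) pairs with 4 row(s) of b.
- a (venue_id=NULL) has no partner → padded with NULL.
- a (venue_id=8) has no partner → padded with NULL.
- 3 row(s) from b found no a partner → padded with NULL.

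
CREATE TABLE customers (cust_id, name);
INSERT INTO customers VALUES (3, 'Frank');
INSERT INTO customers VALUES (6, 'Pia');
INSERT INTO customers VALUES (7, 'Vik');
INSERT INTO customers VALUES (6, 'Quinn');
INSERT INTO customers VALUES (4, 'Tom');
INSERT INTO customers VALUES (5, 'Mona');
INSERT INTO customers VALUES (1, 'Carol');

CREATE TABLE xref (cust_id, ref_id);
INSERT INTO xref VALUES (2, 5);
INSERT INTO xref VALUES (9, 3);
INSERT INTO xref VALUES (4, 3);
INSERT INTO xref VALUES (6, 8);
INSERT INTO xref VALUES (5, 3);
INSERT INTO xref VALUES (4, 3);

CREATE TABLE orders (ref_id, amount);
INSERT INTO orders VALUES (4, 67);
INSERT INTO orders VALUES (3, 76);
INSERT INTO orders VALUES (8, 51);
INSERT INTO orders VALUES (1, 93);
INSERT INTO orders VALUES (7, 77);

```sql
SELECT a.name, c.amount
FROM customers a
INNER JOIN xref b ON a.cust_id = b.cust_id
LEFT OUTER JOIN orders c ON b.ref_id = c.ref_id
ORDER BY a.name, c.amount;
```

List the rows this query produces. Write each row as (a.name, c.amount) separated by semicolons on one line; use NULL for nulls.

(Mona, 76); (Pia, 51); (Quinn, 51); (Tom, 76); (Tom, 76)

Joins associate left-to-right: customers INNER JOIN xref on cust_id gives 5 intermediate row(s).
Then LEFT JOIN `orders c` on ref_id: each of those 5 rows is kept; rows whose b.ref_id has no match in c get NULL for c's columns.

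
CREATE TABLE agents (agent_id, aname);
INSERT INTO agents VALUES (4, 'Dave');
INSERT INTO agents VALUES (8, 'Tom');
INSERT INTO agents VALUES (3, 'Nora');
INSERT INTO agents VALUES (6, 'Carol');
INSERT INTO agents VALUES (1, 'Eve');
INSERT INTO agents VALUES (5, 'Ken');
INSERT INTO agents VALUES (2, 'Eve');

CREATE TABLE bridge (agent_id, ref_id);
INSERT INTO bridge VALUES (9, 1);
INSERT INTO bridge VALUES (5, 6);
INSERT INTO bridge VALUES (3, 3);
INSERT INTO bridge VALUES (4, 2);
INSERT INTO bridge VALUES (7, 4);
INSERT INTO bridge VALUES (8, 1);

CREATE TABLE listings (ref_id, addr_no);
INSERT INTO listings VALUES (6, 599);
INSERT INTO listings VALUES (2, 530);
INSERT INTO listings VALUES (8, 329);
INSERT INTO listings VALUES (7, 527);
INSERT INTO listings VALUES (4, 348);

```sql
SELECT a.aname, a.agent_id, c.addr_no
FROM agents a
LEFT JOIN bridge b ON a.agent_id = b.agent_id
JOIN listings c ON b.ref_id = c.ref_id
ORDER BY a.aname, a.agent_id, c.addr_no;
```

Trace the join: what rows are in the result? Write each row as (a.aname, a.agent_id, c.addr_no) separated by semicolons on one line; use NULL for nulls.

Evaluate left to right. First `agents a LEFT JOIN bridge b` on agent_id: 7 row(s).
Then INNER JOIN `listings c` on ref_id: keep only rows whose b.ref_id appears in c.

(Dave, 4, 530); (Ken, 5, 599)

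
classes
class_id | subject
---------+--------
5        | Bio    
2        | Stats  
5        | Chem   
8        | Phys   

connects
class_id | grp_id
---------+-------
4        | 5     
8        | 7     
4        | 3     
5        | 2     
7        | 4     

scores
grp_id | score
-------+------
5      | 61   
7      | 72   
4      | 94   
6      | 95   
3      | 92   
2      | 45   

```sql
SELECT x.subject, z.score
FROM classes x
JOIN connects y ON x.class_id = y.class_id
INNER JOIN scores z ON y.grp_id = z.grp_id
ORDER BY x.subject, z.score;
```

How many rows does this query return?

3

Evaluate left to right. First `classes x INNER JOIN connects y` on class_id: 3 row(s).
Then INNER JOIN `scores z` on grp_id: keep only rows whose y.grp_id appears in z.
Result: 3 row(s).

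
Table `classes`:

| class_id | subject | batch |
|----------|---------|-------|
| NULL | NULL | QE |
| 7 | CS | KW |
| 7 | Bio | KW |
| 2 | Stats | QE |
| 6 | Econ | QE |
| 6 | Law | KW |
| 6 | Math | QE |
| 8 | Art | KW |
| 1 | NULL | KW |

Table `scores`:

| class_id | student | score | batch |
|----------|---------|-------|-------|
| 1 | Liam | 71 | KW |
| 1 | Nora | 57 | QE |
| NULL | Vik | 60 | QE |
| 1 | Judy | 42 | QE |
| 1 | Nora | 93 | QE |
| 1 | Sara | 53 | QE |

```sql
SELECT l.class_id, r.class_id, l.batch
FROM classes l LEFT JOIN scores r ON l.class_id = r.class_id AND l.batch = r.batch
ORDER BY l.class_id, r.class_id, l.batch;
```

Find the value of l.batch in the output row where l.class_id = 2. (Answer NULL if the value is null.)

QE

LEFT JOIN keeps every row from `classes`; unmatched rows get NULL for `scores`'s columns.
Matching on l.class_id = r.class_id AND l.batch = r.batch. A NULL in a compared column never satisfies the condition.
Matched pairs: 1; unmatched l rows kept: 8.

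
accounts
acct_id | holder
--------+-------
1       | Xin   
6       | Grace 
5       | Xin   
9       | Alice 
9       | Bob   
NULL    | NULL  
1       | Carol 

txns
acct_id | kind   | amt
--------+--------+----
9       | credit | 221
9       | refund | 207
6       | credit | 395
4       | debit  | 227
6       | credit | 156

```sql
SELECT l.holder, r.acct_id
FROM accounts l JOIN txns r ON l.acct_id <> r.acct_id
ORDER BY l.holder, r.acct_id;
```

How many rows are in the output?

24

INNER JOIN keeps only pairs where the ON condition holds.
Matching on l.acct_id <> r.acct_id. A NULL in a compared column never satisfies the condition.
- l (acct_id=1) pairs with 5 row(s) of r.
- l (acct_id=6) pairs with 3 row(s) of r.
- l (acct_id=5) pairs with 5 row(s) of r.
- l (acct_id=9) pairs with 3 row(s) of r.
- l (acct_id=9) pairs with 3 row(s) of r.
- l (acct_id=NULL) has no partner → excluded.
- l (acct_id=1) pairs with 5 row(s) of r.
Total: 24 rows.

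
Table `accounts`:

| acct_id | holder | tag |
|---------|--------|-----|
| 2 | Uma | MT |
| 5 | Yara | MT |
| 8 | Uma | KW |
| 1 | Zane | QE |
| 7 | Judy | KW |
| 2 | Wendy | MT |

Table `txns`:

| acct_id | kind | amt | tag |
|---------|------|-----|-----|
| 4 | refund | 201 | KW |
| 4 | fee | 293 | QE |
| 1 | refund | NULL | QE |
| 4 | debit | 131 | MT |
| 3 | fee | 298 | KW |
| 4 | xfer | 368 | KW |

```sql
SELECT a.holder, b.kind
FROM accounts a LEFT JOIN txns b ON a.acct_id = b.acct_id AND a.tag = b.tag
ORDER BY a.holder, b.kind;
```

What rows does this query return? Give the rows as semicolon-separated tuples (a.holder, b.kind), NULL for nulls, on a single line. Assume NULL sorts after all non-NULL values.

(Judy, NULL); (Uma, NULL); (Uma, NULL); (Wendy, NULL); (Yara, NULL); (Zane, refund)

LEFT JOIN keeps every row from `accounts`; unmatched rows get NULL for `txns`'s columns.
Matching on a.acct_id = b.acct_id AND a.tag = b.tag.
- acct_id=2, tag=MT: no b row matches, row kept with b columns NULL.
- acct_id=5, tag=MT: no b row matches, row kept with b columns NULL.
- acct_id=8, tag=KW: no b row matches, row kept with b columns NULL.
- acct_id=1, tag=QE: 1 matching b row(s), so 1 row(s) emitted.
- acct_id=7, tag=KW: no b row matches, row kept with b columns NULL.
- acct_id=2, tag=MT: no b row matches, row kept with b columns NULL.
After projecting and ordering:
a.holder | b.kind
Judy | NULL
Uma | NULL
Uma | NULL
Wendy | NULL
Yara | NULL
Zane | refund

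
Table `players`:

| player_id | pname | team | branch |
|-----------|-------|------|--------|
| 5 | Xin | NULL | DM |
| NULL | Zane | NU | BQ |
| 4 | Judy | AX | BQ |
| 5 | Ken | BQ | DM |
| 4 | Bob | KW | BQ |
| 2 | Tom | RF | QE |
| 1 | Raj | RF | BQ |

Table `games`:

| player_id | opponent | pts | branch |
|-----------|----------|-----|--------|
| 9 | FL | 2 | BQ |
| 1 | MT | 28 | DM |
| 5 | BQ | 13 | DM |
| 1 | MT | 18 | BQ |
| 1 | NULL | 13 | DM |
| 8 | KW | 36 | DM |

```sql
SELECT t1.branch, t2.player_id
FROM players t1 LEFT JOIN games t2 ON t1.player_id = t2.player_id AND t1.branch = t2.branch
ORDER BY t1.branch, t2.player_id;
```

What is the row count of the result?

LEFT JOIN keeps every row from `players`; unmatched rows get NULL for `games`'s columns.
Matching on t1.player_id = t2.player_id AND t1.branch = t2.branch. A NULL in a compared column never satisfies the condition.
- t1 (player_id=5, branch=DM) pairs with 1 row(s) of t2.
- t1 (player_id=NULL, branch=BQ) has no partner → padded with NULL.
- t1 (player_id=4, branch=BQ) has no partner → padded with NULL.
- t1 (player_id=5, branch=DM) pairs with 1 row(s) of t2.
- t1 (player_id=4, branch=BQ) has no partner → padded with NULL.
- t1 (player_id=2, branch=QE) has no partner → padded with NULL.
- t1 (player_id=1, branch=BQ) pairs with 1 row(s) of t2.
Total: 3 matched + 4 padded = 7 rows.

7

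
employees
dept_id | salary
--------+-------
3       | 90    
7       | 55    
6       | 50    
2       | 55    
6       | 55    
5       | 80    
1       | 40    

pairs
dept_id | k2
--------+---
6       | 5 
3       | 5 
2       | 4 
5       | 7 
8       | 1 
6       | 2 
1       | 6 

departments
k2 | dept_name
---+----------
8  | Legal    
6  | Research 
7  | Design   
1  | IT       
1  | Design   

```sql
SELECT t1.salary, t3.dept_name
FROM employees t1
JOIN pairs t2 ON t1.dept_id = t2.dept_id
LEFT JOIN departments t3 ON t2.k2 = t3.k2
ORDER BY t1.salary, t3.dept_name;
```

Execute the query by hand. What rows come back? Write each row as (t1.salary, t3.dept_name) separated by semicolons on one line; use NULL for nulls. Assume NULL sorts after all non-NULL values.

Step 1 — t1 INNER JOIN t2 on dept_id → 8 row(s).
Then LEFT JOIN `departments t3` on k2: each of those 8 rows is kept; rows whose t2.k2 has no match in t3 get NULL for t3's columns.

(40, Research); (50, NULL); (50, NULL); (55, NULL); (55, NULL); (55, NULL); (80, Design); (90, NULL)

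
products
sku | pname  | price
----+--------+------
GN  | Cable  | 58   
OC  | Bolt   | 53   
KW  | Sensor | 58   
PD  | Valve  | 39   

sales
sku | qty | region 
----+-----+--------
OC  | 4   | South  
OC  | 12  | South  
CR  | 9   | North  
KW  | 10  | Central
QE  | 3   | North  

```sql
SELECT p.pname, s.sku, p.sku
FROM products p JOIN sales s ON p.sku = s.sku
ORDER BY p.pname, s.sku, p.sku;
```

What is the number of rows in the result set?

3

INNER JOIN keeps only pairs where the ON condition holds.
Matching on p.sku = s.sku.
Matched pairs: 3.
Total: 3 rows.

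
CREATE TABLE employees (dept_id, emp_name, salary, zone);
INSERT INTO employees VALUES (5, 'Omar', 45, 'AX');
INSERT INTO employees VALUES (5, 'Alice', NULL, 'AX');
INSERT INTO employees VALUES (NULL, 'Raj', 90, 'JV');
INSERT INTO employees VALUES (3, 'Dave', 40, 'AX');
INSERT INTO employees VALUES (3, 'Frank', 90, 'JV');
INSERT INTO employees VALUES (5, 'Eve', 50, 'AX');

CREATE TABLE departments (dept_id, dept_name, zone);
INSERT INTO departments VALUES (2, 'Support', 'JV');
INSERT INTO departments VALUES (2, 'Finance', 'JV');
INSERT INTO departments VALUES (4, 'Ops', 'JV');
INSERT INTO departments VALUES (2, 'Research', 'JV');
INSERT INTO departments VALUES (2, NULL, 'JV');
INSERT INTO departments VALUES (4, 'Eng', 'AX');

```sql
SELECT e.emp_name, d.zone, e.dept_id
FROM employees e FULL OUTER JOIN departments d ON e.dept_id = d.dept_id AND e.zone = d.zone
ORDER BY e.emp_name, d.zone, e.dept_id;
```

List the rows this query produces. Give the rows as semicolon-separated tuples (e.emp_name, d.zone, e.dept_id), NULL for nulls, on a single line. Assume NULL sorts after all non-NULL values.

FULL OUTER JOIN keeps every row from both sides; unmatched rows get NULL for the other side's columns.
Matching on e.dept_id = d.dept_id AND e.zone = d.zone. A NULL in a compared column never satisfies the condition.
- dept_id=5, zone=AX: no d row matches, row kept with d columns NULL.
- dept_id=5, zone=AX: no d row matches, row kept with d columns NULL.
- dept_id=NULL, zone=JV: no d row matches, row kept with d columns NULL.
- dept_id=3, zone=AX: no d row matches, row kept with d columns NULL.
- dept_id=3, zone=JV: no d row matches, row kept with d columns NULL.
- dept_id=5, zone=AX: no d row matches, row kept with d columns NULL.
- plus 6 unmatched d row(s), each kept with NULL e columns.

(Alice, NULL, 5); (Dave, NULL, 3); (Eve, NULL, 5); (Frank, NULL, 3); (Omar, NULL, 5); (Raj, NULL, NULL); (NULL, AX, NULL); (NULL, JV, NULL); (NULL, JV, NULL); (NULL, JV, NULL); (NULL, JV, NULL); (NULL, JV, NULL)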